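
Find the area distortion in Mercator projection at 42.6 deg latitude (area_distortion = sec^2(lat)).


area_distortion = 1/cos^2(42.6) = 1.846

1.846


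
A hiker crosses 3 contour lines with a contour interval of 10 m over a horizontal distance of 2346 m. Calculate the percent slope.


elevation change = 3 * 10 = 30 m
slope = 30 / 2346 * 100 = 1.3%

1.3%


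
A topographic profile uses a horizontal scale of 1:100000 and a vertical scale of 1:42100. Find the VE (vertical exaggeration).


VE = horizontal_scale / vertical_scale = 100000 / 42100 ≈ 2.4

2.4x


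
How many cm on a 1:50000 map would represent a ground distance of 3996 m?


map_cm = 3996 * 100 / 50000 = 7.992 cm ≈ 7.99 cm

7.99 cm


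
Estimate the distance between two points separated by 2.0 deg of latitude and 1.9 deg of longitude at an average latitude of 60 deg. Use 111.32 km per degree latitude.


dlat_km = 2.0 * 111.32 = 222.64
dlon_km = 1.9 * 111.32 * cos(60) ≈ 105.754
dist = sqrt(222.64^2 + 105.754^2) ≈ 246.5 km

246.5 km


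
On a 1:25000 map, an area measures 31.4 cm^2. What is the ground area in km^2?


ground_area = 31.4 * (25000/100)^2 = 1962500.0 m^2 = 1.9625 km^2 ≈ 1.963 km^2

1.963 km^2


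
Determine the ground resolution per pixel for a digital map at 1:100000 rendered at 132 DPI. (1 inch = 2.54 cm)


pixel_cm = 2.54 / 132 ≈ 0.019242 cm
ground = pixel_cm * 100000 / 100 = 2.54 * 100000 / (132 * 100) = 254000 / 13200 ≈ 19.24 m

19.24 m


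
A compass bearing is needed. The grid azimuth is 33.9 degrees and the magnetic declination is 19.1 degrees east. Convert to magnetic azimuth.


magnetic azimuth = grid azimuth - declination (east +ve)
mag_az = 33.9 - 19.1 = 14.8 degrees

14.8 degrees


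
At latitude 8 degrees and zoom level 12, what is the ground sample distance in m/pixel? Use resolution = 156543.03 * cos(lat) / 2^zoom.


res = 156543.03 * cos(8) / 2^12 = 156543.03 * 0.99026807 / 4096 = 37.85 m/pixel

37.85 m/pixel


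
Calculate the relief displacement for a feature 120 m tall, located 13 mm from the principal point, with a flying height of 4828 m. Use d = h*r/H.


d = h * r / H = 120 * 13 / 4828 = 0.32 mm

0.32 mm


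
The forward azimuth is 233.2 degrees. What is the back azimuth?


back azimuth = (233.2 + 180) mod 360 = 53.2 degrees

53.2 degrees


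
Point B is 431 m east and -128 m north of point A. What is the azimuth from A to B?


az = atan2(431, -128) = 106.5 deg
adjusted to 0-360: 106.5 degrees

106.5 degrees


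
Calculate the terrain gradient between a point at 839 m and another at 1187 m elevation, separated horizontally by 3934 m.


gradient = (1187 - 839) / 3934 = 348 / 3934 = 0.0885

0.0885


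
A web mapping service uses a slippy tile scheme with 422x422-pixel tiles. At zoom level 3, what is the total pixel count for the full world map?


tiles per axis = 2^3 = 8
total tiles = 8^2 = 64
pixels per axis = 8 * 422 = 3376
total pixels = 3376^2 = 11397376

11397376 pixels


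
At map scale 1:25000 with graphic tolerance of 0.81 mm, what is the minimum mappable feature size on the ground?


ground = 0.81 mm * 25000 / 1000 = 20.25 m

20.25 m


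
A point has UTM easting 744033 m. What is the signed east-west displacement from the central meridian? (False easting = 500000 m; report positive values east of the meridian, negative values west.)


displacement = 744033 - 500000 = 244033 m

244033 m


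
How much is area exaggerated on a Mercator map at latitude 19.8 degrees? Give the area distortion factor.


area_distortion = 1/cos^2(19.8) = 1.13

1.13


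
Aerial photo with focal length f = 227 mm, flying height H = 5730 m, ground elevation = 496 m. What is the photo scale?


scale = f / (H - h) = 227 mm / 5234 m = 227 / 5234000 = 1:23057

1:23057


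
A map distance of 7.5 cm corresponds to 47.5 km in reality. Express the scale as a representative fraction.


ground = 47.5 km = 4750000 cm; RF denominator = ground / map = 4750000 / 7.5 ≈ 633333; RF = 1:633333

1:633333


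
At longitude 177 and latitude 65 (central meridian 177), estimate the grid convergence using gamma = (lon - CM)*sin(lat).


gamma = (177 - 177) * sin(65) = 0 * 0.906308 = 0.0 degrees

0.0 degrees


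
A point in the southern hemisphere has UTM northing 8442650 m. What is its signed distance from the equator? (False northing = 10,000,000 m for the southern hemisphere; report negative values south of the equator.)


For southern: actual = 8442650 - 10000000 = -1557350 m

-1557350 m


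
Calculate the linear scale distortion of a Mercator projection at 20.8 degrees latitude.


SF = 1 / cos(20.8) = 1 / 0.934826 = 1.07

1.07


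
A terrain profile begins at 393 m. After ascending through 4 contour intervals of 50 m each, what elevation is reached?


elevation = 393 + 4 * 50 = 593 m

593 m


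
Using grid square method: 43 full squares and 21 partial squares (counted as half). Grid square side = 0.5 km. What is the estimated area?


effective squares = 43 + 21 * 0.5 = 53.5
area = 53.5 * 0.25 = 13.375 km^2

13.375 km^2


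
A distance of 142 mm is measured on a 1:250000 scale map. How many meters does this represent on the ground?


ground = 142 mm * 250000 / 1000 = 35500.0 m

35500.0 m


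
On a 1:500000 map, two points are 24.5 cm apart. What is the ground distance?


ground = 24.5 cm * 500000 / 100 = 122500.0 m = 122.5 km

122.5 km


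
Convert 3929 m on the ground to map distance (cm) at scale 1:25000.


map_cm = 3929 * 100 / 25000 = 15.716 cm ≈ 15.72 cm

15.72 cm


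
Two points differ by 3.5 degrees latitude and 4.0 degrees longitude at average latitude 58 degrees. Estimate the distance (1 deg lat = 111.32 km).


dlat_km = 3.5 * 111.32 = 389.62
dlon_km = 4.0 * 111.32 * cos(58) ≈ 235.962
dist = sqrt(389.62^2 + 235.962^2) ≈ 455.5 km

455.5 km


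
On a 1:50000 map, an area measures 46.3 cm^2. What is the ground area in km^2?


ground_area = 46.3 * (50000/100)^2 = 11575000.0 m^2 = 11.575 km^2

11.575 km^2


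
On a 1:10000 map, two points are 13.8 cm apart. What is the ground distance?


ground = 13.8 cm * 10000 / 100 = 1380.0 m = 1.38 km

1.38 km


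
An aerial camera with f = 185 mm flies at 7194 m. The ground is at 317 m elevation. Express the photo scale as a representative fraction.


scale = f / (H - h) = 185 mm / 6877 m = 185 / 6877000 = 1:37173

1:37173


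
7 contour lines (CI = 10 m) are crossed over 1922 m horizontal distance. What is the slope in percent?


elevation change = 7 * 10 = 70 m
slope = 70 / 1922 * 100 = 3.6%

3.6%


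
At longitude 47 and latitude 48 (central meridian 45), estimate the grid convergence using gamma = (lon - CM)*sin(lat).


gamma = (47 - 45) * sin(48) = 2 * 0.743145 = 1.486 degrees

1.486 degrees


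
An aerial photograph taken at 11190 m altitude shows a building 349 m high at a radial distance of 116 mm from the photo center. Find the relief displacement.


d = h * r / H = 349 * 116 / 11190 = 3.62 mm

3.62 mm


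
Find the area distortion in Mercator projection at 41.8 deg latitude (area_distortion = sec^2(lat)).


area_distortion = 1/cos^2(41.8) = 1.799

1.799


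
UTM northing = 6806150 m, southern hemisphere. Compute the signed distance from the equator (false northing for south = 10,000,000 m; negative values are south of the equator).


For southern: actual = 6806150 - 10000000 = -3193850 m

-3193850 m


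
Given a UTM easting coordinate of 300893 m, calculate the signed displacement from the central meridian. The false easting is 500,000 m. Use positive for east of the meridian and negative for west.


displacement = 300893 - 500000 = -199107 m

-199107 m


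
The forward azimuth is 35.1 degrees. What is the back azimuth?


back azimuth = (35.1 + 180) mod 360 = 215.1 degrees

215.1 degrees


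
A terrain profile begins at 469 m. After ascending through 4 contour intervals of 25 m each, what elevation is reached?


elevation = 469 + 4 * 25 = 569 m

569 m


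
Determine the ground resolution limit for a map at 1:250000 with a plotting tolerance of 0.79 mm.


ground = 0.79 mm * 250000 / 1000 = 197.5 m

197.5 m


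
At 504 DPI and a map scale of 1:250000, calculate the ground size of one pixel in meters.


pixel_cm = 2.54 / 504 ≈ 0.00504 cm
ground = pixel_cm * 250000 / 100 = 2.54 * 250000 / (504 * 100) = 635000 / 50400 ≈ 12.6 m

12.6 m


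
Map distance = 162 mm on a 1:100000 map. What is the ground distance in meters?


ground = 162 mm * 100000 / 1000 = 16200.0 m

16200.0 m


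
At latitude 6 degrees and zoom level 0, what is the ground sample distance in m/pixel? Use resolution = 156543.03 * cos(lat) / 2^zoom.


res = 156543.03 * cos(6) / 2^0 = 156543.03 * 0.9945219 / 1 = 155685.47 m/pixel

155685.47 m/pixel


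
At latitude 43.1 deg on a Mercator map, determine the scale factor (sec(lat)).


SF = 1 / cos(43.1) = 1 / 0.730162 = 1.37

1.37


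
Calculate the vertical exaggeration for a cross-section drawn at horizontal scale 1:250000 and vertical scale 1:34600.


VE = horizontal_scale / vertical_scale = 250000 / 34600 ≈ 7.2

7.2x


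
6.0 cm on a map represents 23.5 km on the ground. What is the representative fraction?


ground = 23.5 km = 2350000 cm; RF denominator = ground / map = 2350000 / 6.0 ≈ 391667; RF = 1:391667

1:391667


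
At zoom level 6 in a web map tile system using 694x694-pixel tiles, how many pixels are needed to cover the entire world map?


tiles per axis = 2^6 = 64
total tiles = 64^2 = 4096
pixels per axis = 64 * 694 = 44416
total pixels = 44416^2 = 1972781056

1972781056 pixels


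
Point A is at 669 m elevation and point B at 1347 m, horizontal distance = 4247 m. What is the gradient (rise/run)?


gradient = (1347 - 669) / 4247 = 678 / 4247 = 0.1596

0.1596


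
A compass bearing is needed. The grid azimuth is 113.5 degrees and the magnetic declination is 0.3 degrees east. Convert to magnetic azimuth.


magnetic azimuth = grid azimuth - declination (east +ve)
mag_az = 113.5 - 0.3 = 113.2 degrees

113.2 degrees


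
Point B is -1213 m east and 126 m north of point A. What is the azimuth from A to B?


az = atan2(-1213, 126) = -84.1 deg
adjusted to 0-360: 275.9 degrees

275.9 degrees


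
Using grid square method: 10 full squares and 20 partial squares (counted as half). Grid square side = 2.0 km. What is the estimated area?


effective squares = 10 + 20 * 0.5 = 20.0
area = 20.0 * 4.0 = 80.0 km^2

80.0 km^2


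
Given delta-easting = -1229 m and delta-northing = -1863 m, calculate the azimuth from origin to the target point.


az = atan2(-1229, -1863) = -146.6 deg
adjusted to 0-360: 213.4 degrees

213.4 degrees


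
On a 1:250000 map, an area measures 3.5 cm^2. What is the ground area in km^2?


ground_area = 3.5 * (250000/100)^2 = 21875000.0 m^2 = 21.875 km^2

21.875 km^2


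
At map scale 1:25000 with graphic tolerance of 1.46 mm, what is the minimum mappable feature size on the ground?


ground = 1.46 mm * 25000 / 1000 = 36.5 m

36.5 m


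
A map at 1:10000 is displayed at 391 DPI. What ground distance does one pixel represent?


pixel_cm = 2.54 / 391 ≈ 0.006496 cm
ground = pixel_cm * 10000 / 100 = 2.54 * 10000 / (391 * 100) = 25400 / 39100 ≈ 0.65 m

0.65 m


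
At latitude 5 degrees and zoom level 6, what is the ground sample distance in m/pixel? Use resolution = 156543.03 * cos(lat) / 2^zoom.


res = 156543.03 * cos(5) / 2^6 = 156543.03 * 0.9961947 / 64 = 2436.68 m/pixel

2436.68 m/pixel


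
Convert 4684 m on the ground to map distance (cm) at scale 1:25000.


map_cm = 4684 * 100 / 25000 = 18.736 cm ≈ 18.74 cm

18.74 cm


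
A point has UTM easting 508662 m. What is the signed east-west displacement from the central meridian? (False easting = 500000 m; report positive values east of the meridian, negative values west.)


displacement = 508662 - 500000 = 8662 m

8662 m


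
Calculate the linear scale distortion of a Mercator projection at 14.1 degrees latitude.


SF = 1 / cos(14.1) = 1 / 0.969872 = 1.031

1.031


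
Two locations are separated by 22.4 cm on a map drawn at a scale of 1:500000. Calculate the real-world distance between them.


ground = 22.4 cm * 500000 / 100 = 112000.0 m = 112.0 km

112.0 km


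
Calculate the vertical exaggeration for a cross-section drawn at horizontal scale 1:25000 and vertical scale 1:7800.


VE = horizontal_scale / vertical_scale = 25000 / 7800 ≈ 3.2

3.2x


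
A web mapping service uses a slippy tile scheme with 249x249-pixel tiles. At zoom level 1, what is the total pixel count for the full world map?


tiles per axis = 2^1 = 2
total tiles = 2^2 = 4
pixels per axis = 2 * 249 = 498
total pixels = 498^2 = 248004

248004 pixels


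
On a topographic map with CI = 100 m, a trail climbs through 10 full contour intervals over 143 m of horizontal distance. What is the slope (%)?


elevation change = 10 * 100 = 1000 m
slope = 1000 / 143 * 100 = 699.3%

699.3%


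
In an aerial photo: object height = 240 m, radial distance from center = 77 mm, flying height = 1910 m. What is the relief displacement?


d = h * r / H = 240 * 77 / 1910 = 9.68 mm

9.68 mm


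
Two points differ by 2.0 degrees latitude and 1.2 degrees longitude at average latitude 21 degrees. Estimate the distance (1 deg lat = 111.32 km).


dlat_km = 2.0 * 111.32 = 222.64
dlon_km = 1.2 * 111.32 * cos(21) ≈ 124.711
dist = sqrt(222.64^2 + 124.711^2) ≈ 255.2 km

255.2 km


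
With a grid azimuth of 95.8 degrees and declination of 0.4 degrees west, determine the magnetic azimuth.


magnetic azimuth = grid azimuth - declination (east +ve)
mag_az = 95.8 - -0.4 = 96.2 degrees

96.2 degrees


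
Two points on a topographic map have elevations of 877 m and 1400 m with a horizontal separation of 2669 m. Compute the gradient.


gradient = (1400 - 877) / 2669 = 523 / 2669 = 0.196

0.196


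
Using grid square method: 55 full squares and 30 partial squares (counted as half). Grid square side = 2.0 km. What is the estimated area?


effective squares = 55 + 30 * 0.5 = 70.0
area = 70.0 * 4.0 = 280.0 km^2

280.0 km^2


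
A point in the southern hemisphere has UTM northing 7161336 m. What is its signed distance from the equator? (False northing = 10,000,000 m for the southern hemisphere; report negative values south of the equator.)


For southern: actual = 7161336 - 10000000 = -2838664 m

-2838664 m


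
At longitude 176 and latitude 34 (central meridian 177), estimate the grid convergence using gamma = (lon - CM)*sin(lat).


gamma = (176 - 177) * sin(34) = -1 * 0.559193 = -0.559 degrees

-0.559 degrees


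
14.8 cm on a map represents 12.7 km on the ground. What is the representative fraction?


ground = 12.7 km = 1270000 cm; RF denominator = ground / map = 1270000 / 14.8 ≈ 85811; RF = 1:85811

1:85811


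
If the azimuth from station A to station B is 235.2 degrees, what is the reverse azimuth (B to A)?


back azimuth = (235.2 + 180) mod 360 = 55.2 degrees

55.2 degrees


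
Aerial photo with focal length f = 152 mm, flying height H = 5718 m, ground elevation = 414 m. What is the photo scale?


scale = f / (H - h) = 152 mm / 5304 m = 152 / 5304000 = 1:34895

1:34895


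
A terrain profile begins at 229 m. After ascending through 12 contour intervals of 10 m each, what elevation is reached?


elevation = 229 + 12 * 10 = 349 m

349 m


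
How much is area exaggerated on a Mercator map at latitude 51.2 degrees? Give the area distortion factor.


area_distortion = 1/cos^2(51.2) = 2.547

2.547


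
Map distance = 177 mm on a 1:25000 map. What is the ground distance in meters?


ground = 177 mm * 25000 / 1000 = 4425.0 m

4425.0 m


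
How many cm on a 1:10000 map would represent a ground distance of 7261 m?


map_cm = 7261 * 100 / 10000 = 72.61 cm

72.61 cm


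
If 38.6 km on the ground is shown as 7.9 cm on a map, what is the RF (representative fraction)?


ground = 38.6 km = 3860000 cm; RF denominator = ground / map = 3860000 / 7.9 ≈ 488608; RF = 1:488608

1:488608


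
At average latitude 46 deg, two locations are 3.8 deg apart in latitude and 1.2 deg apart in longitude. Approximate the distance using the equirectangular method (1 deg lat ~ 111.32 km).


dlat_km = 3.8 * 111.32 = 423.016
dlon_km = 1.2 * 111.32 * cos(46) ≈ 92.795
dist = sqrt(423.016^2 + 92.795^2) ≈ 433.1 km

433.1 km


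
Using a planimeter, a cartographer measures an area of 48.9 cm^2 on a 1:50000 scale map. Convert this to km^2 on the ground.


ground_area = 48.9 * (50000/100)^2 = 12225000.0 m^2 = 12.225 km^2

12.225 km^2


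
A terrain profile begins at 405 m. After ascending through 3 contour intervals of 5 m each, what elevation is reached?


elevation = 405 + 3 * 5 = 420 m

420 m


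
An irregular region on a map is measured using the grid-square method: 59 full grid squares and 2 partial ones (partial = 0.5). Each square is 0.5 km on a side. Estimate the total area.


effective squares = 59 + 2 * 0.5 = 60.0
area = 60.0 * 0.25 = 15.0 km^2

15.0 km^2


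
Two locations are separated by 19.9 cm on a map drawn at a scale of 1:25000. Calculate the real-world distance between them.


ground = 19.9 cm * 25000 / 100 = 4975.0 m = 4.975 km

4.975 km


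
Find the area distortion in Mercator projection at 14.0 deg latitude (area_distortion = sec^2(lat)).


area_distortion = 1/cos^2(14.0) = 1.062

1.062


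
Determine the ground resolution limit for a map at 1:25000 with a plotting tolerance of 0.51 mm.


ground = 0.51 mm * 25000 / 1000 = 12.75 m

12.75 m


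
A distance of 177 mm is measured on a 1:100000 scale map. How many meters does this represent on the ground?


ground = 177 mm * 100000 / 1000 = 17700.0 m

17700.0 m


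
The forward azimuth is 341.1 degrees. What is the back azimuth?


back azimuth = (341.1 + 180) mod 360 = 161.1 degrees

161.1 degrees


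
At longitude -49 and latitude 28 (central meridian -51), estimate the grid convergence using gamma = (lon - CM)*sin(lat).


gamma = (-49 - -51) * sin(28) = 2 * 0.469472 = 0.939 degrees

0.939 degrees


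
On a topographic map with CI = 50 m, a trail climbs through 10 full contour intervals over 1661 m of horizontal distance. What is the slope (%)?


elevation change = 10 * 50 = 500 m
slope = 500 / 1661 * 100 = 30.1%

30.1%


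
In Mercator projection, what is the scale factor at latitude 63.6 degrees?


SF = 1 / cos(63.6) = 1 / 0.444635 = 2.249

2.249


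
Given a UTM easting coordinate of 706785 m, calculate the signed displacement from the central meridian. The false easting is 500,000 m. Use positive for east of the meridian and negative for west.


displacement = 706785 - 500000 = 206785 m

206785 m


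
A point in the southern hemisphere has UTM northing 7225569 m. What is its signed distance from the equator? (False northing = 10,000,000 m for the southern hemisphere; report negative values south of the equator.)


For southern: actual = 7225569 - 10000000 = -2774431 m

-2774431 m


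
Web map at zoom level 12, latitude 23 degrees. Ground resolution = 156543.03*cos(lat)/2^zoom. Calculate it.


res = 156543.03 * cos(23) / 2^12 = 156543.03 * 0.92050485 / 4096 = 35.18 m/pixel

35.18 m/pixel


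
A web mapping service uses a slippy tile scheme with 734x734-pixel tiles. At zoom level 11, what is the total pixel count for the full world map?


tiles per axis = 2^11 = 2048
total tiles = 2048^2 = 4194304
pixels per axis = 2048 * 734 = 1503232
total pixels = 1503232^2 = 2259706445824

2259706445824 pixels


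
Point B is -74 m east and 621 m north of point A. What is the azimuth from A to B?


az = atan2(-74, 621) = -6.8 deg
adjusted to 0-360: 353.2 degrees

353.2 degrees


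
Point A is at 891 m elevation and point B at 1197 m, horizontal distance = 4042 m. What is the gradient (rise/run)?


gradient = (1197 - 891) / 4042 = 306 / 4042 = 0.0757

0.0757


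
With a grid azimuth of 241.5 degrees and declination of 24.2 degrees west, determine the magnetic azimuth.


magnetic azimuth = grid azimuth - declination (east +ve)
mag_az = 241.5 - -24.2 = 265.7 degrees

265.7 degrees


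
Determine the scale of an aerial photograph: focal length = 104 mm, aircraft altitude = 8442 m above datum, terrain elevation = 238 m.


scale = f / (H - h) = 104 mm / 8204 m = 104 / 8204000 = 1:78885

1:78885


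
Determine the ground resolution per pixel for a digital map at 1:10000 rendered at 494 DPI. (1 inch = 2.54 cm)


pixel_cm = 2.54 / 494 ≈ 0.005142 cm
ground = pixel_cm * 10000 / 100 = 2.54 * 10000 / (494 * 100) = 25400 / 49400 ≈ 0.51 m

0.51 m


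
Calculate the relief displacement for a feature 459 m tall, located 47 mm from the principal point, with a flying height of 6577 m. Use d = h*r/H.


d = h * r / H = 459 * 47 / 6577 = 3.28 mm

3.28 mm


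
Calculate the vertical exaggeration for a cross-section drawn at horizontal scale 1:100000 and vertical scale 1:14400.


VE = horizontal_scale / vertical_scale = 100000 / 14400 ≈ 6.9

6.9x


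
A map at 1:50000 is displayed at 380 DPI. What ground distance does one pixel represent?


pixel_cm = 2.54 / 380 ≈ 0.006684 cm
ground = pixel_cm * 50000 / 100 = 2.54 * 50000 / (380 * 100) = 127000 / 38000 ≈ 3.34 m

3.34 m


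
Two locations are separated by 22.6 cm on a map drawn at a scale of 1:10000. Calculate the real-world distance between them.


ground = 22.6 cm * 10000 / 100 = 2260.0 m = 2.26 km

2.26 km


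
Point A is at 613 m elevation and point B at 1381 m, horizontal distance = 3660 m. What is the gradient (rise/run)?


gradient = (1381 - 613) / 3660 = 768 / 3660 = 0.2098

0.2098


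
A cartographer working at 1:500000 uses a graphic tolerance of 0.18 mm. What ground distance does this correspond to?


ground = 0.18 mm * 500000 / 1000 = 90.0 m

90.0 m


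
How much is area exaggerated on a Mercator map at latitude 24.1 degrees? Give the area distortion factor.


area_distortion = 1/cos^2(24.1) = 1.2

1.2


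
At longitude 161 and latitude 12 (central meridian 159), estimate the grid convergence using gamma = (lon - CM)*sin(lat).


gamma = (161 - 159) * sin(12) = 2 * 0.207912 = 0.416 degrees

0.416 degrees


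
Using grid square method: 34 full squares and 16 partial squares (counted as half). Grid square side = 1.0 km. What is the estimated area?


effective squares = 34 + 16 * 0.5 = 42.0
area = 42.0 * 1.0 = 42.0 km^2

42.0 km^2


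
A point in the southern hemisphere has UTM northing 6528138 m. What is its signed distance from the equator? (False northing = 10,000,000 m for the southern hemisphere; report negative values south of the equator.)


For southern: actual = 6528138 - 10000000 = -3471862 m

-3471862 m


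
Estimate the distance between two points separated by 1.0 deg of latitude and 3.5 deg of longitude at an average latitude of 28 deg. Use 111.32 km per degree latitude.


dlat_km = 1.0 * 111.32 = 111.32
dlon_km = 3.5 * 111.32 * cos(28) ≈ 344.014
dist = sqrt(111.32^2 + 344.014^2) ≈ 361.6 km

361.6 km


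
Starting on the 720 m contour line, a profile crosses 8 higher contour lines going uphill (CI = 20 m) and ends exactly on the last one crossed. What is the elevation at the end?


elevation = 720 + 8 * 20 = 880 m

880 m


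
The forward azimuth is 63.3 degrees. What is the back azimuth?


back azimuth = (63.3 + 180) mod 360 = 243.3 degrees

243.3 degrees


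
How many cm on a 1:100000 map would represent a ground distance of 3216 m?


map_cm = 3216 * 100 / 100000 = 3.216 cm ≈ 3.22 cm

3.22 cm


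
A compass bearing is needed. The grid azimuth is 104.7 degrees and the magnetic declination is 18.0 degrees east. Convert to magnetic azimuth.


magnetic azimuth = grid azimuth - declination (east +ve)
mag_az = 104.7 - 18.0 = 86.7 degrees

86.7 degrees


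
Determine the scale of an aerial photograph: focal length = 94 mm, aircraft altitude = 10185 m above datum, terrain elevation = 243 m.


scale = f / (H - h) = 94 mm / 9942 m = 94 / 9942000 = 1:105766

1:105766


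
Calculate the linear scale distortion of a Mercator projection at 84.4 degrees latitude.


SF = 1 / cos(84.4) = 1 / 0.097583 = 10.248

10.248


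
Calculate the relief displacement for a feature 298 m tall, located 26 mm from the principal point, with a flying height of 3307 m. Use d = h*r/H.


d = h * r / H = 298 * 26 / 3307 = 2.34 mm

2.34 mm


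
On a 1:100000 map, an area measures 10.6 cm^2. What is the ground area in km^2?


ground_area = 10.6 * (100000/100)^2 = 10600000.0 m^2 = 10.6 km^2

10.6 km^2


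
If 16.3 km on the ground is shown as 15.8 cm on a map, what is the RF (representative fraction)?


ground = 16.3 km = 1630000 cm; RF denominator = ground / map = 1630000 / 15.8 ≈ 103165; RF = 1:103165

1:103165


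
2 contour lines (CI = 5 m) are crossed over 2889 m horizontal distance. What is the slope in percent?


elevation change = 2 * 5 = 10 m
slope = 10 / 2889 * 100 = 0.3%

0.3%


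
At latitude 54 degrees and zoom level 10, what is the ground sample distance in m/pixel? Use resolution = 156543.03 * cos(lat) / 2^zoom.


res = 156543.03 * cos(54) / 2^10 = 156543.03 * 0.58778525 / 1024 = 89.86 m/pixel

89.86 m/pixel


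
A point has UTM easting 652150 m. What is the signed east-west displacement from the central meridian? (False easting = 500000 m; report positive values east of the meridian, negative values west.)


displacement = 652150 - 500000 = 152150 m

152150 m


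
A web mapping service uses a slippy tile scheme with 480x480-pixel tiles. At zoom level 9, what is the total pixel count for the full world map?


tiles per axis = 2^9 = 512
total tiles = 512^2 = 262144
pixels per axis = 512 * 480 = 245760
total pixels = 245760^2 = 60397977600

60397977600 pixels


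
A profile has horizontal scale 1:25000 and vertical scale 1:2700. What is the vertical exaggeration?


VE = horizontal_scale / vertical_scale = 25000 / 2700 ≈ 9.3

9.3x


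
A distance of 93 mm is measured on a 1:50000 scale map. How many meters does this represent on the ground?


ground = 93 mm * 50000 / 1000 = 4650.0 m

4650.0 m


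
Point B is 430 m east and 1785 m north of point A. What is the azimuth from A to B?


az = atan2(430, 1785) = 13.5 deg
adjusted to 0-360: 13.5 degrees

13.5 degrees


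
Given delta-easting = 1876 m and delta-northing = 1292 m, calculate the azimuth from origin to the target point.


az = atan2(1876, 1292) = 55.4 deg
adjusted to 0-360: 55.4 degrees

55.4 degrees


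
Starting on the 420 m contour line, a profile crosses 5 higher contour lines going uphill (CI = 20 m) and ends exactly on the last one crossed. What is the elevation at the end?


elevation = 420 + 5 * 20 = 520 m

520 m


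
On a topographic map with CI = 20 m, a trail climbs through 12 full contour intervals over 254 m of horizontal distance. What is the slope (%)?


elevation change = 12 * 20 = 240 m
slope = 240 / 254 * 100 = 94.5%

94.5%


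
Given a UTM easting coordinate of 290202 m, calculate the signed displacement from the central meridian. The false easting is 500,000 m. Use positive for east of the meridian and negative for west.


displacement = 290202 - 500000 = -209798 m

-209798 m


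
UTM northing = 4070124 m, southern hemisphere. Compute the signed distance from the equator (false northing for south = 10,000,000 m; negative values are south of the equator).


For southern: actual = 4070124 - 10000000 = -5929876 m

-5929876 m


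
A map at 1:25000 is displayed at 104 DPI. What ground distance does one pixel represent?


pixel_cm = 2.54 / 104 ≈ 0.024423 cm
ground = pixel_cm * 25000 / 100 = 2.54 * 25000 / (104 * 100) = 63500 / 10400 ≈ 6.11 m

6.11 m


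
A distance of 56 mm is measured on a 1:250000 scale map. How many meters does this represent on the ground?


ground = 56 mm * 250000 / 1000 = 14000.0 m

14000.0 m


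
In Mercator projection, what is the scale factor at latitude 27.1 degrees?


SF = 1 / cos(27.1) = 1 / 0.890213 = 1.123

1.123


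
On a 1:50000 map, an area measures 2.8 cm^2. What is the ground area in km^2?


ground_area = 2.8 * (50000/100)^2 = 700000.0 m^2 = 0.7 km^2

0.7 km^2


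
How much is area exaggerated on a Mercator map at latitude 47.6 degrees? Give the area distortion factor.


area_distortion = 1/cos^2(47.6) = 2.199

2.199


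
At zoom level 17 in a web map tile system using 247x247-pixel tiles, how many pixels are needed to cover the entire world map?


tiles per axis = 2^17 = 131072
total tiles = 131072^2 = 17179869184
pixels per axis = 131072 * 247 = 32374784
total pixels = 32374784^2 = 1048126639046656

1048126639046656 pixels


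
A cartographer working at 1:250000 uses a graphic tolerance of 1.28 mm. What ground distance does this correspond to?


ground = 1.28 mm * 250000 / 1000 = 320.0 m

320.0 m


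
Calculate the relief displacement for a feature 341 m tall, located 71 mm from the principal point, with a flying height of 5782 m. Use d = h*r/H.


d = h * r / H = 341 * 71 / 5782 = 4.19 mm

4.19 mm


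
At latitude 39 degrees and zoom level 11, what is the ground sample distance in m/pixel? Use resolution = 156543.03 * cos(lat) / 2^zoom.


res = 156543.03 * cos(39) / 2^11 = 156543.03 * 0.77714596 / 2048 = 59.4 m/pixel

59.4 m/pixel


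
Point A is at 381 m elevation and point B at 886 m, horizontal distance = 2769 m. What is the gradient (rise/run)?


gradient = (886 - 381) / 2769 = 505 / 2769 = 0.1824

0.1824


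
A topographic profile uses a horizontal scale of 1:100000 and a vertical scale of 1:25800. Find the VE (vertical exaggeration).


VE = horizontal_scale / vertical_scale = 100000 / 25800 ≈ 3.9

3.9x


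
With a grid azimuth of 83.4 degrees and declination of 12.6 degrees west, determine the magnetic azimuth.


magnetic azimuth = grid azimuth - declination (east +ve)
mag_az = 83.4 - -12.6 = 96.0 degrees

96.0 degrees


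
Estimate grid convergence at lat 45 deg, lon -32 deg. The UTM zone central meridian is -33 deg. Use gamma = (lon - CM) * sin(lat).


gamma = (-32 - -33) * sin(45) = 1 * 0.707107 = 0.707 degrees

0.707 degrees


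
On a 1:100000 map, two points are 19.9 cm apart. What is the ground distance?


ground = 19.9 cm * 100000 / 100 = 19900.0 m = 19.9 km

19.9 km


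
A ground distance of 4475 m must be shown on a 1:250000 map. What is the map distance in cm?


map_cm = 4475 * 100 / 250000 = 1.79 cm

1.79 cm


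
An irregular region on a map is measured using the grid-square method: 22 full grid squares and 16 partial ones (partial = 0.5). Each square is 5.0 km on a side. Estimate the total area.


effective squares = 22 + 16 * 0.5 = 30.0
area = 30.0 * 25.0 = 750.0 km^2

750.0 km^2


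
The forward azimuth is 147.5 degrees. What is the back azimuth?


back azimuth = (147.5 + 180) mod 360 = 327.5 degrees

327.5 degrees


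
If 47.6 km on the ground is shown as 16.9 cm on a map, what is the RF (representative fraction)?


ground = 47.6 km = 4760000 cm; RF denominator = ground / map = 4760000 / 16.9 ≈ 281657; RF = 1:281657

1:281657


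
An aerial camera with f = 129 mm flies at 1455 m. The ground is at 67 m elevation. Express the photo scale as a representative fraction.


scale = f / (H - h) = 129 mm / 1388 m = 129 / 1388000 = 1:10760

1:10760


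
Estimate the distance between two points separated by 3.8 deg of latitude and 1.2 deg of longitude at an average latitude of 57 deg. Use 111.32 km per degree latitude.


dlat_km = 3.8 * 111.32 = 423.016
dlon_km = 1.2 * 111.32 * cos(57) ≈ 72.755
dist = sqrt(423.016^2 + 72.755^2) ≈ 429.2 km

429.2 km


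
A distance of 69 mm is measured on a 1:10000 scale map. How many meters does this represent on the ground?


ground = 69 mm * 10000 / 1000 = 690.0 m

690.0 m


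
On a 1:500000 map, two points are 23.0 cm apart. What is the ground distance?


ground = 23.0 cm * 500000 / 100 = 115000.0 m = 115.0 km

115.0 km


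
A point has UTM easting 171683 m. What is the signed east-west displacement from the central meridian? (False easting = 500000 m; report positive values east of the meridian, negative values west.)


displacement = 171683 - 500000 = -328317 m

-328317 m


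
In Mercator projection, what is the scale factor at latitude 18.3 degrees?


SF = 1 / cos(18.3) = 1 / 0.949425 = 1.053

1.053


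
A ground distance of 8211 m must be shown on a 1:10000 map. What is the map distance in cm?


map_cm = 8211 * 100 / 10000 = 82.11 cm

82.11 cm


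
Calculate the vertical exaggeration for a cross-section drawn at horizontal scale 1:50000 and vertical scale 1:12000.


VE = horizontal_scale / vertical_scale = 50000 / 12000 ≈ 4.2

4.2x


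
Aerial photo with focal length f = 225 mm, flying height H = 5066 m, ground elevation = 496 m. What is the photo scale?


scale = f / (H - h) = 225 mm / 4570 m = 225 / 4570000 = 1:20311

1:20311


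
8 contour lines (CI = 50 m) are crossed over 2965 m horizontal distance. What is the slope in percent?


elevation change = 8 * 50 = 400 m
slope = 400 / 2965 * 100 = 13.5%

13.5%


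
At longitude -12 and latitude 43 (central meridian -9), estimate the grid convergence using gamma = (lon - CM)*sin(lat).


gamma = (-12 - -9) * sin(43) = -3 * 0.681998 = -2.046 degrees

-2.046 degrees


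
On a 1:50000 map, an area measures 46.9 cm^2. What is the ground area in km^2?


ground_area = 46.9 * (50000/100)^2 = 11725000.0 m^2 = 11.725 km^2

11.725 km^2


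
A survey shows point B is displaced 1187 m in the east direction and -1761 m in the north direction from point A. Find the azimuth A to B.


az = atan2(1187, -1761) = 146.0 deg
adjusted to 0-360: 146.0 degrees

146.0 degrees


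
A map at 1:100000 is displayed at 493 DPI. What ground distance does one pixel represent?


pixel_cm = 2.54 / 493 ≈ 0.005152 cm
ground = pixel_cm * 100000 / 100 = 2.54 * 100000 / (493 * 100) = 254000 / 49300 ≈ 5.15 m

5.15 m


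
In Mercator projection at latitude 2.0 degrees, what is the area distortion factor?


area_distortion = 1/cos^2(2.0) = 1.001

1.001


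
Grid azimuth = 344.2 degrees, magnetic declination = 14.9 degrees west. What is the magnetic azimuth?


magnetic azimuth = grid azimuth - declination (east +ve)
mag_az = 344.2 - -14.9 = 359.1 degrees

359.1 degrees


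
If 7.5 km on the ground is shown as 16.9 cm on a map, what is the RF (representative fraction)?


ground = 7.5 km = 750000 cm; RF denominator = ground / map = 750000 / 16.9 ≈ 44379; RF = 1:44379

1:44379


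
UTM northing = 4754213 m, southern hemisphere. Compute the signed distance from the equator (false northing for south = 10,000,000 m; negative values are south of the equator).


For southern: actual = 4754213 - 10000000 = -5245787 m

-5245787 m


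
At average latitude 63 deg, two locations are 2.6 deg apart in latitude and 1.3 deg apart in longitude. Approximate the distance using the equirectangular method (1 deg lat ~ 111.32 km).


dlat_km = 2.6 * 111.32 = 289.432
dlon_km = 1.3 * 111.32 * cos(63) ≈ 65.7
dist = sqrt(289.432^2 + 65.7^2) ≈ 296.8 km

296.8 km


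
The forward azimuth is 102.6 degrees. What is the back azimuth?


back azimuth = (102.6 + 180) mod 360 = 282.6 degrees

282.6 degrees


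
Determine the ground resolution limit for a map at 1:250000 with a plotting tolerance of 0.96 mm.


ground = 0.96 mm * 250000 / 1000 = 240.0 m

240.0 m


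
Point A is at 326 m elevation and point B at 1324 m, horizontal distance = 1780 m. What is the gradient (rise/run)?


gradient = (1324 - 326) / 1780 = 998 / 1780 = 0.5607

0.5607


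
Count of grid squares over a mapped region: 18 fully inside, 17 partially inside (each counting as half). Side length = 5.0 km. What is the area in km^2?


effective squares = 18 + 17 * 0.5 = 26.5
area = 26.5 * 25.0 = 662.5 km^2

662.5 km^2


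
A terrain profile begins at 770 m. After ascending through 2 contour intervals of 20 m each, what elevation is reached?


elevation = 770 + 2 * 20 = 810 m

810 m


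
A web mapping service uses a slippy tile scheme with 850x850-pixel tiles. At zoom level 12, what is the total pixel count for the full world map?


tiles per axis = 2^12 = 4096
total tiles = 4096^2 = 16777216
pixels per axis = 4096 * 850 = 3481600
total pixels = 3481600^2 = 12121538560000

12121538560000 pixels


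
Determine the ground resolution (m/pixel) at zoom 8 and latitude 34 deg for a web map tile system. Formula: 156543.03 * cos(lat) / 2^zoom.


res = 156543.03 * cos(34) / 2^8 = 156543.03 * 0.82903757 / 256 = 506.95 m/pixel

506.95 m/pixel


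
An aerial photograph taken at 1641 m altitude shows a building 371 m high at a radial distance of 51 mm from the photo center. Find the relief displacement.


d = h * r / H = 371 * 51 / 1641 = 11.53 mm

11.53 mm


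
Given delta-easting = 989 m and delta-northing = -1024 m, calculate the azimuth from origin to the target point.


az = atan2(989, -1024) = 136.0 deg
adjusted to 0-360: 136.0 degrees

136.0 degrees


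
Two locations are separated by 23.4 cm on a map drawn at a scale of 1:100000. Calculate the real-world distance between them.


ground = 23.4 cm * 100000 / 100 = 23400.0 m = 23.4 km

23.4 km


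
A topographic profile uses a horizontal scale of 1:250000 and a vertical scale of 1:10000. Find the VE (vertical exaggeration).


VE = horizontal_scale / vertical_scale = 250000 / 10000 = 25.0

25.0x


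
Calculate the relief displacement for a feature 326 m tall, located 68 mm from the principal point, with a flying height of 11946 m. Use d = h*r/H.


d = h * r / H = 326 * 68 / 11946 = 1.86 mm

1.86 mm


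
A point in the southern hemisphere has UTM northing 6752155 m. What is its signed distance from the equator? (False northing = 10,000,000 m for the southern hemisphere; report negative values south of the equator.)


For southern: actual = 6752155 - 10000000 = -3247845 m

-3247845 m


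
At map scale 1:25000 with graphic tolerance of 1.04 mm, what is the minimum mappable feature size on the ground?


ground = 1.04 mm * 25000 / 1000 = 26.0 m

26.0 m


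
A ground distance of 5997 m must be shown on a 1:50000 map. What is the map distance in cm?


map_cm = 5997 * 100 / 50000 = 11.994 cm ≈ 11.99 cm

11.99 cm


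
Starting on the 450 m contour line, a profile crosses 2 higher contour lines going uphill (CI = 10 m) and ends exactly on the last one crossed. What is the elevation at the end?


elevation = 450 + 2 * 10 = 470 m

470 m


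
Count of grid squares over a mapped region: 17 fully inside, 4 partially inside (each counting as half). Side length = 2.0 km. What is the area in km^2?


effective squares = 17 + 4 * 0.5 = 19.0
area = 19.0 * 4.0 = 76.0 km^2

76.0 km^2


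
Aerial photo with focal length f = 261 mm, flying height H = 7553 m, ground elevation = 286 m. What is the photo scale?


scale = f / (H - h) = 261 mm / 7267 m = 261 / 7267000 = 1:27843

1:27843


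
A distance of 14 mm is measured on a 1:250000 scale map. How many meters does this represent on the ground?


ground = 14 mm * 250000 / 1000 = 3500.0 m

3500.0 m


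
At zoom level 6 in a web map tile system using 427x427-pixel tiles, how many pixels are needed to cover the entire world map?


tiles per axis = 2^6 = 64
total tiles = 64^2 = 4096
pixels per axis = 64 * 427 = 27328
total pixels = 27328^2 = 746819584

746819584 pixels
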